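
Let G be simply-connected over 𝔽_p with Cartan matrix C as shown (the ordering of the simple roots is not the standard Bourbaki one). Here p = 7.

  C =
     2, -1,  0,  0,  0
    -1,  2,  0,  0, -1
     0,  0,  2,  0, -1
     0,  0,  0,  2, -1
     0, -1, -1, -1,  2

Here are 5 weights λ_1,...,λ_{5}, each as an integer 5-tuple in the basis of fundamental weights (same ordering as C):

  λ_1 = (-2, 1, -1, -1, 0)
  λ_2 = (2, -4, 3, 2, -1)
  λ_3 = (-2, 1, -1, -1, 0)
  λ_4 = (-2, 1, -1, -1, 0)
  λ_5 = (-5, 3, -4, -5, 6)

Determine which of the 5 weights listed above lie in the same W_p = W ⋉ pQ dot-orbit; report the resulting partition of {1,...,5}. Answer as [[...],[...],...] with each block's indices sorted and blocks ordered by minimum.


Root system D_5: the 5×5 matrix C matches after relabeling.

Alcove-folded reps (p=7, 5 weights, presented ϖ-order):

  λ_1 → (1, 1, 0, 0, 1) · λ_2 → (0, 0, 1, 0, 3) · λ_3 → (1, 1, 0, 0, 1) · λ_4 → (1, 1, 0, 0, 1) · λ_5 → (0, 0, 1, 0, 3)

2 distinct reps among the 5 weights ⇒ 2 W_7-linkage classes:

[[1, 3, 4], [2, 5]]


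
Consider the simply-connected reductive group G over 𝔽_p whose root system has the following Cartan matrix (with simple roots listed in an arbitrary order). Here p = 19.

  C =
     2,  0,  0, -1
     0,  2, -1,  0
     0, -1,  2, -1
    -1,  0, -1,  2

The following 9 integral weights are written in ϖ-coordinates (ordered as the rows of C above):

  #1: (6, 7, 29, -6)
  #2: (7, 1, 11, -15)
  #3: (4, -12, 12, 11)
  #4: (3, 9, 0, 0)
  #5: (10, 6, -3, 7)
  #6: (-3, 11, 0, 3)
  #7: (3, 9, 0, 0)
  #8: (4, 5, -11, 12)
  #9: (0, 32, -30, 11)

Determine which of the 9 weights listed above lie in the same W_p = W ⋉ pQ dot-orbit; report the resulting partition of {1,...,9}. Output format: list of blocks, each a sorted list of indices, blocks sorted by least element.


A_4 Cartan matrix, 4 simple roots permuted; ρ=(1,1,1,1).

Ā_19 reps of the 9 weights (A_4, coords as presented):

  1: (6, 0, 2, 6) · 2: (6, 0, 2, 6) · 3: (6, 0, 2, 6) · 4: (4, 10, 1, 1) · 5: (6, 0, 2, 6) · 6: (2, 12, 1, 2) · 7: (4, 10, 1, 1) · 8: (5, 4, 6, 3) · 9: (2, 10, 2, 1)

Partition of {1..9} into 5 W_19-dot-orbits:

[[1, 2, 3, 5], [4, 7], [6], [8], [9]]


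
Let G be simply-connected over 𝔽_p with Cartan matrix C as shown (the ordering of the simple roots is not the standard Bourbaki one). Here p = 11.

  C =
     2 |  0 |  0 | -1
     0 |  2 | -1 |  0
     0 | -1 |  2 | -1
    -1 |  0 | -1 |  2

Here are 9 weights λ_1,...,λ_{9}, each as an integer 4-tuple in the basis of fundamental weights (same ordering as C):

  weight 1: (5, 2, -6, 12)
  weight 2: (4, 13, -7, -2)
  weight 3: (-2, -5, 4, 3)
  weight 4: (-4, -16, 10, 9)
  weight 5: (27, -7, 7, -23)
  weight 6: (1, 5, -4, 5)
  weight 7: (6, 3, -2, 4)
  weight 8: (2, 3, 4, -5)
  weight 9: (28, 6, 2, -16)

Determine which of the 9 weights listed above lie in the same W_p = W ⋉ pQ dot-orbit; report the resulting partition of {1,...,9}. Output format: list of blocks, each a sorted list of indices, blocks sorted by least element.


A_4 Cartan matrix, 4 simple roots permuted; ρ=(1,1,1,1).

W_11-reps of the 9 weights in Ā_11 (same 4-coord order as C):

  [1] (2, 3, 3, 3) · [2] (1, 4, 1, 3) · [3] (1, 4, 1, 3) · [4] (3, 1, 0, 4) · [5] (2, 3, 3, 3) · [6] (2, 3, 3, 3) · [7] (3, 1, 0, 4) · [8] (1, 4, 1, 3) · [9] (1, 4, 1, 3)

The 9 indices split into 3 linkage classes (same alcove rep ⇔ same W_11-dot-orbit):

[[1, 5, 6], [2, 3, 8, 9], [4, 7]]


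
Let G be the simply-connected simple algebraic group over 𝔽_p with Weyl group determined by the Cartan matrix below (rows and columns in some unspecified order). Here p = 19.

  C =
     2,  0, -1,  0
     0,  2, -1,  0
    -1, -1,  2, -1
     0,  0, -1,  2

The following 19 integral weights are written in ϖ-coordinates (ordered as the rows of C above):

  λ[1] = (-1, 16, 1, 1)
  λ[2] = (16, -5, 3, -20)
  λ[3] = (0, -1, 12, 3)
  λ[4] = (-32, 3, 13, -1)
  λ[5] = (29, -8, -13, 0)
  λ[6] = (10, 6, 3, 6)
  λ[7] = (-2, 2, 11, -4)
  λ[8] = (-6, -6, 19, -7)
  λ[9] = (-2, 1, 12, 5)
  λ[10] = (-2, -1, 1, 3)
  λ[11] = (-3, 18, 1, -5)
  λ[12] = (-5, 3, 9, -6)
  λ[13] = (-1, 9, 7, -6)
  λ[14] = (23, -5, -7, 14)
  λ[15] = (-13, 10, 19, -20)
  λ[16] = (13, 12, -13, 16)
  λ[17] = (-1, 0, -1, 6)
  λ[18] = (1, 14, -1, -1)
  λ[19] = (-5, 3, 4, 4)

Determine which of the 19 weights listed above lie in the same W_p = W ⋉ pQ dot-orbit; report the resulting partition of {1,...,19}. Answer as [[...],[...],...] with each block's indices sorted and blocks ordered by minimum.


Type D_4, rank 4, |W|=192; reorder rows/cols to standard.

W_19-reps of the 19 weights in Ā_19 (same 4-coord order as C):

    λ_1+ρ ↦ (2, 15, 0, 0)
    λ_2+ρ ↦ (2, 15, 0, 0)
    λ_3+ρ ↦ (1, 0, 1, 4)
    λ_4+ρ ↦ (1, 0, 1, 4)
    λ_5+ρ ↦ (0, 1, 0, 7)
    λ_6+ρ ↦ (1, 3, 4, 3)
    λ_7+ρ ↦ (1, 3, 4, 3)
    λ_8+ρ ↦ (4, 4, 1, 5)
    λ_9+ρ ↦ (1, 0, 1, 4)
    λ_10+ρ ↦ (1, 0, 1, 4)
    λ_11+ρ ↦ (2, 15, 0, 0)
    λ_12+ρ ↦ (4, 4, 1, 5)
    λ_13+ρ ↦ (0, 10, 1, 5)
    λ_14+ρ ↦ (4, 4, 1, 5)
    λ_15+ρ ↦ (0, 1, 0, 7)
    λ_16+ρ ↦ (1, 0, 1, 4)
    λ_17+ρ ↦ (0, 1, 0, 7)
    λ_18+ρ ↦ (2, 15, 0, 0)
    λ_19+ρ ↦ (4, 4, 1, 5)

6 distinct reps among the 19 weights ⇒ 6 W_19-linkage classes:

[[1, 2, 11, 18], [3, 4, 9, 10, 16], [5, 15, 17], [6, 7], [8, 12, 14, 19], [13]]


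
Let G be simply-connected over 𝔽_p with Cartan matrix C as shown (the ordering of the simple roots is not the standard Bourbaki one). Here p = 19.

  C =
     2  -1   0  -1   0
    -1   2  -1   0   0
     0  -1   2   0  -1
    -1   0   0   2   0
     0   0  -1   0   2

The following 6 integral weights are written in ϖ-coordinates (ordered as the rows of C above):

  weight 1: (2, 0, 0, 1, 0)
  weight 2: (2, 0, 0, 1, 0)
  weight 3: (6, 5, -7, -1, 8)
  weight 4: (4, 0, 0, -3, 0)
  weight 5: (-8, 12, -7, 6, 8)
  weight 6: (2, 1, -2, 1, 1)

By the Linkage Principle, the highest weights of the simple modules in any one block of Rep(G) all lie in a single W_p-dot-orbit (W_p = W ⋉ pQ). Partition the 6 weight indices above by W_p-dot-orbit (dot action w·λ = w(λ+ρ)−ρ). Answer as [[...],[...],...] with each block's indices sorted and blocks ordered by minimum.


Dynkin diagram of C (from the 8 off-diagonal −1 entries): A_5.

Alcove-folded reps (p=19, 6 weights, presented ϖ-order):

  [1] (3, 1, 1, 2, 1)
  [2] (3, 1, 1, 2, 1)
  [3] (7, 0, 6, 0, 3)
  [4] (3, 1, 1, 2, 1)
  [5] (7, 0, 6, 0, 3)
  [6] (3, 1, 1, 2, 1)

These 6 weights hit 2 W_19-dot-orbits; sizes (4, 2):

[[1, 2, 4, 6], [3, 5]]


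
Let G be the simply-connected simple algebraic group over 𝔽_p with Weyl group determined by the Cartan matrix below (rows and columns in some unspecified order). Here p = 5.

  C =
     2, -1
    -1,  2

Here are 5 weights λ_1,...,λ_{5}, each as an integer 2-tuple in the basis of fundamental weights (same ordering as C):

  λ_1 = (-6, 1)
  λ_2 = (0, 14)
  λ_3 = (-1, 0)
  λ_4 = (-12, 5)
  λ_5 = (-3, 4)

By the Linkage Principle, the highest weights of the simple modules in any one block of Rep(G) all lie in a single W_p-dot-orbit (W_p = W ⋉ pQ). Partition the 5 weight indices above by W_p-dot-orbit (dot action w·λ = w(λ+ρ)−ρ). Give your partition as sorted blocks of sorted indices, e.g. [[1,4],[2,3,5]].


Root system A_2: the 2×2 matrix C matches after relabeling.

Each λ_j+ρ reduced to Ā_5; 2-tuples below use C's row order:

    1: (2, 3)
    2: (1, 0)
    3: (0, 1)
    4: (1, 0)
    5: (2, 3)

These 5 weights hit 3 W_5-dot-orbits; sizes (2, 2, 1):

[[1, 5], [2, 4], [3]]


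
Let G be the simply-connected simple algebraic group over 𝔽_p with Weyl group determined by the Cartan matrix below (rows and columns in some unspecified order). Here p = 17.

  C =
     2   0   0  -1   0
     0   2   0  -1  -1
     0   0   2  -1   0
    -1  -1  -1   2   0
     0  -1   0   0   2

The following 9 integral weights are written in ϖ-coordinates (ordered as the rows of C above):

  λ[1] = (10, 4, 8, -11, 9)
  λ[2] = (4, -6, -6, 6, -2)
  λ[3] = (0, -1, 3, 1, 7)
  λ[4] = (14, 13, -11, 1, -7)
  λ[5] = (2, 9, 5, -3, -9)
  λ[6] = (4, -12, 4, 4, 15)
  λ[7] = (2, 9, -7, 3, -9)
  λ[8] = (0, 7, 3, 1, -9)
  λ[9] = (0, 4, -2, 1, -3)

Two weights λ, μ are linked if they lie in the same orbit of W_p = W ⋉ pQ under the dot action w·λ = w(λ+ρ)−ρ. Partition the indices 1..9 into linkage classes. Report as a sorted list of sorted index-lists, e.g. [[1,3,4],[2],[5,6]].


Dynkin diagram of C (from the 8 off-diagonal −1 entries): D_5.

W_17-reps of the 9 weights in Ā_17 (same 5-coord order as C):

    1: (1, 3, 1, 1, 2)
    2: (1, 3, 1, 1, 2)
    3: (1, 0, 4, 2, 8)
    4: (1, 0, 4, 2, 8)
    5: (1, 0, 4, 2, 8)
    6: (1, 3, 1, 1, 2)
    7: (1, 0, 4, 2, 8)
    8: (1, 0, 4, 2, 8)
    9: (1, 3, 1, 1, 2)

Partition of {1..9} into 2 W_17-dot-orbits:

[[1, 2, 6, 9], [3, 4, 5, 7, 8]]


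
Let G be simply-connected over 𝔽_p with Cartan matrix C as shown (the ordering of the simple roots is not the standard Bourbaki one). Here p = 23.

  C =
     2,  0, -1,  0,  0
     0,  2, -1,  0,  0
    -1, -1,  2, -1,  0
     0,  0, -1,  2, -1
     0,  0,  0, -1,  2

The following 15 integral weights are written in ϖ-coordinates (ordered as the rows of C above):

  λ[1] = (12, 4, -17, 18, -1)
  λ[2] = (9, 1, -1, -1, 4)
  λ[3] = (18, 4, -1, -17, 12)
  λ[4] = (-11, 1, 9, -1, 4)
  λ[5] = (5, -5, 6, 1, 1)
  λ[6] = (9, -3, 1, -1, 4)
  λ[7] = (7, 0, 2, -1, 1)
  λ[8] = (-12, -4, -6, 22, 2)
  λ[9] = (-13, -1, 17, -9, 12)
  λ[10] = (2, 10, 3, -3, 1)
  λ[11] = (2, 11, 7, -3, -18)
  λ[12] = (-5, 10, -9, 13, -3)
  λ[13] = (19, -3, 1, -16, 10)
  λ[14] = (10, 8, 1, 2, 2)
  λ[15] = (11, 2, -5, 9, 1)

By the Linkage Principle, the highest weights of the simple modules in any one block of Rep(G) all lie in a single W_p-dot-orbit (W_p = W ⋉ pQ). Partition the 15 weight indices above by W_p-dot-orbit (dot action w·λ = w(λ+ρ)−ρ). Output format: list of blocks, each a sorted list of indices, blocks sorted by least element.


C ↔ D_5 under row/col permutation; |W(D_5)| = 1920.

W_23-reps of the 15 weights in Ā_23 (same 5-coord order as C):

  1: (3, 11, 2, 2, 0)
  2: (10, 2, 0, 0, 5)
  3: (3, 11, 2, 2, 0)
  4: (10, 2, 0, 0, 5)
  5: (6, 4, 3, 2, 2)
  6: (10, 2, 0, 0, 5)
  7: (8, 1, 3, 0, 2)
  8: (3, 11, 2, 2, 0)
  9: (10, 2, 0, 0, 5)
  10: (3, 11, 2, 2, 0)
  11: (8, 1, 3, 0, 2)
  12: (8, 1, 3, 0, 2)
  13: (3, 11, 2, 2, 0)
  14: (6, 4, 3, 2, 2)
  15: (8, 1, 3, 0, 2)

Grouping the 15 weights by Ā_23-representative: 4 linkage classes.

[[1, 3, 8, 10, 13], [2, 4, 6, 9], [5, 14], [7, 11, 12, 15]]


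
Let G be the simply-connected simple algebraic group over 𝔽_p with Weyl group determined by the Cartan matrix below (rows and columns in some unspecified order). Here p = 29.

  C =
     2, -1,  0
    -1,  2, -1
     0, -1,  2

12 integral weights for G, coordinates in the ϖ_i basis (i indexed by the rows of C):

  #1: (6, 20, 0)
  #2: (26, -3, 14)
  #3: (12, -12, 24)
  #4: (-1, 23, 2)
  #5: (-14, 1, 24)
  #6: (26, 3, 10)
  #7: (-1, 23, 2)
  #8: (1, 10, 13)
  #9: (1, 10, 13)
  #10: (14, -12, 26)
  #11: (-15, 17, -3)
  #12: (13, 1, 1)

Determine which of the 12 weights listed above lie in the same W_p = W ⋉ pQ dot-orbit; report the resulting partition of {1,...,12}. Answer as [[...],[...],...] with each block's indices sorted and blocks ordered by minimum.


Cartan matrix: type A_3 (|W|=24); un-permuting the 3 rows.

Folding the 12 weights λ_j+ρ into Ā_29 (reps in the given 3-coord order):

    λ_1+ρ ↦ (7, 21, 1)
    λ_2+ρ ↦ (14, 2, 2)
    λ_3+ρ ↦ (2, 11, 14)
    λ_4+ρ ↦ (0, 24, 3)
    λ_5+ρ ↦ (2, 11, 14)
    λ_6+ρ ↦ (14, 2, 2)
    λ_7+ρ ↦ (0, 24, 3)
    λ_8+ρ ↦ (2, 11, 14)
    λ_9+ρ ↦ (2, 11, 14)
    λ_10+ρ ↦ (2, 11, 14)
    λ_11+ρ ↦ (14, 2, 2)
    λ_12+ρ ↦ (14, 2, 2)

These 12 weights hit 4 W_29-dot-orbits; sizes (1, 4, 5, 2):

[[1], [2, 6, 11, 12], [3, 5, 8, 9, 10], [4, 7]]


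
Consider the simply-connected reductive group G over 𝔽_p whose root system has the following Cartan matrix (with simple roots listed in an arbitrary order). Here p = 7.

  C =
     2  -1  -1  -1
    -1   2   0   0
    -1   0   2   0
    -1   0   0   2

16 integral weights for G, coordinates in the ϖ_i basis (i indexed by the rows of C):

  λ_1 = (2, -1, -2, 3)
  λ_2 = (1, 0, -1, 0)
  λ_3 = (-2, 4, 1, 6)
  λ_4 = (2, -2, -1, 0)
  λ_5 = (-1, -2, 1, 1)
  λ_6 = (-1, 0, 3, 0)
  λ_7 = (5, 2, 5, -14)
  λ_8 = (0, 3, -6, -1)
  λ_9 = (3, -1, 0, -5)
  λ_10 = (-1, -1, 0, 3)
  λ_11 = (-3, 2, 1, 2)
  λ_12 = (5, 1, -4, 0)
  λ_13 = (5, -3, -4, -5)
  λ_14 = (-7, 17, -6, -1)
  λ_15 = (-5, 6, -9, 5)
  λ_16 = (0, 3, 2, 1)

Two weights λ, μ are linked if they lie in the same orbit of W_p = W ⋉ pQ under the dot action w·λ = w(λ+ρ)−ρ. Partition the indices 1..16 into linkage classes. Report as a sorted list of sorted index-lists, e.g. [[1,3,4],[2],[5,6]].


Type D_4, rank 4, |W|=192; reorder rows/cols to standard.

Ā_7 reps of the 16 weights (D_4, coords as presented):

    [1] (0, 0, 1, 4)
    [2] (2, 1, 0, 1)
    [3] (0, 1, 4, 1)
    [4] (2, 1, 0, 1)
    [5] (1, 0, 1, 1)
    [6] (0, 1, 4, 1)
    [7] (0, 1, 4, 1)
    [8] (0, 0, 1, 4)
    [9] (0, 0, 1, 4)
    [10] (0, 0, 1, 4)
    [11] (2, 1, 0, 1)
    [12] (1, 0, 1, 1)
    [13] (2, 1, 0, 1)
    [14] (0, 0, 1, 4)
    [15] (1, 0, 1, 1)
    [16] (2, 1, 0, 1)

Partition of {1..16} into 4 W_7-dot-orbits:

[[1, 8, 9, 10, 14], [2, 4, 11, 13, 16], [3, 6, 7], [5, 12, 15]]


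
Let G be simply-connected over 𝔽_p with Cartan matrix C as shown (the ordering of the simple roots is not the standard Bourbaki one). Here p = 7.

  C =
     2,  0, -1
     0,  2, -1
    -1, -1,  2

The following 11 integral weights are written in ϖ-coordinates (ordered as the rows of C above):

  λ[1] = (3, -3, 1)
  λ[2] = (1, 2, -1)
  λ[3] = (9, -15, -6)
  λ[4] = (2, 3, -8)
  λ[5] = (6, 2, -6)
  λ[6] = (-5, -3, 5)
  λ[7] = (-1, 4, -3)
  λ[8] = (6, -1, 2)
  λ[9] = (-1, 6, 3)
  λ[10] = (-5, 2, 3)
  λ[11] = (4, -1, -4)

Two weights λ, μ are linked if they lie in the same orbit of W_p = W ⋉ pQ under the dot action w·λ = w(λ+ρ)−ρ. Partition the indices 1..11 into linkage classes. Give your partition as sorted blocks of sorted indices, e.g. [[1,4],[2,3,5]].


Type A_3, rank 3, |W|=24; reorder rows/cols to standard.

Folding the 11 weights λ_j+ρ into Ā_7 (reps in the given 3-coord order):

  λ_1 → (4, 2, 0) · λ_2 → (2, 3, 0) · λ_3 → (2, 2, 3) · λ_4 → (4, 3, 0) · λ_5 → (2, 2, 3) · λ_6 → (4, 2, 0) · λ_7 → (2, 3, 0) · λ_8 → (4, 3, 0) · λ_9 → (4, 3, 0) · λ_10 → (4, 3, 0) · λ_11 → (2, 3, 0)

The 11 indices split into 4 linkage classes (same alcove rep ⇔ same W_7-dot-orbit):

[[1, 6], [2, 7, 11], [3, 5], [4, 8, 9, 10]]


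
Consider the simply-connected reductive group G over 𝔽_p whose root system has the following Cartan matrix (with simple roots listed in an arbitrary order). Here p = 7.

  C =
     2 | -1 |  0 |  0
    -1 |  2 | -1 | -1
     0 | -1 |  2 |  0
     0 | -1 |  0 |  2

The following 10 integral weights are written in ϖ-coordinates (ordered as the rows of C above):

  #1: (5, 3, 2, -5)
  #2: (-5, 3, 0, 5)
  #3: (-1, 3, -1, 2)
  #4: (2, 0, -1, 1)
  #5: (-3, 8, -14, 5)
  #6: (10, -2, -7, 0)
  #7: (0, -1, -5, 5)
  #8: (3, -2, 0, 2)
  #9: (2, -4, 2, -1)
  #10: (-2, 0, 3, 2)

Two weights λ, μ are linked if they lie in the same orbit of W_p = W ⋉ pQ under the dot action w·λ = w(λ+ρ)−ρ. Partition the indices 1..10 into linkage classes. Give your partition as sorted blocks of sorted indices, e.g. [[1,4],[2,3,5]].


D_4 Cartan matrix, 4 simple roots permuted; ρ=(1,1,1,1).

Folding the 10 weights λ_j+ρ into Ā_7 (reps in the given 4-coord order):

    λ_1+ρ ↦ (0, 1, 3, 2)
    λ_2+ρ ↦ (0, 1, 3, 2)
    λ_3+ρ ↦ (0, 0, 0, 3)
    λ_4+ρ ↦ (3, 1, 0, 2)
    λ_5+ρ ↦ (0, 1, 1, 4)
    λ_6+ρ ↦ (0, 1, 3, 2)
    λ_7+ρ ↦ (3, 1, 0, 2)
    λ_8+ρ ↦ (3, 1, 0, 2)
    λ_9+ρ ↦ (0, 0, 0, 3)
    λ_10+ρ ↦ (0, 1, 3, 2)

Partition of {1..10} into 4 W_7-dot-orbits:

[[1, 2, 6, 10], [3, 9], [4, 7, 8], [5]]


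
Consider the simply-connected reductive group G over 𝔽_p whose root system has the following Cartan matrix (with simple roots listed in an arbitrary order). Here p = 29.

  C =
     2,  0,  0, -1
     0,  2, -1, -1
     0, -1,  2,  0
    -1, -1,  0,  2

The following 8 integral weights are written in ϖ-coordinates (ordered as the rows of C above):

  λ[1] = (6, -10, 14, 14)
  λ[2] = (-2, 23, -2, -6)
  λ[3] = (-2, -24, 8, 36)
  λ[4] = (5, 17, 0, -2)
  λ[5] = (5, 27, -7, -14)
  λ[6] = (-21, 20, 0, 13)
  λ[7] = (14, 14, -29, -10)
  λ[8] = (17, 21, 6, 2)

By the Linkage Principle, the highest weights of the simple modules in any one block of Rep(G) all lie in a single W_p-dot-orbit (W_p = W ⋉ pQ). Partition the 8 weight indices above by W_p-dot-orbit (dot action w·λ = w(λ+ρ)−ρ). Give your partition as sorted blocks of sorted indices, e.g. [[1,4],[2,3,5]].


C ↔ A_4 under row/col permutation; |W(A_4)| = 120.

Folding the 8 weights λ_j+ρ into Ā_29 (reps in the given 4-coord order):

  λ_1+ρ ↦ (7, 9, 6, 6)
  λ_2+ρ ↦ (5, 17, 1, 1)
  λ_3+ρ ↦ (7, 9, 6, 6)
  λ_4+ρ ↦ (5, 17, 1, 1)
  λ_5+ρ ↦ (7, 9, 6, 6)
  λ_6+ρ ↦ (7, 9, 6, 6)
  λ_7+ρ ↦ (7, 9, 6, 6)
  λ_8+ρ ↦ (3, 8, 14, 0)

These 8 weights hit 3 W_29-dot-orbits; sizes (5, 2, 1):

[[1, 3, 5, 6, 7], [2, 4], [8]]


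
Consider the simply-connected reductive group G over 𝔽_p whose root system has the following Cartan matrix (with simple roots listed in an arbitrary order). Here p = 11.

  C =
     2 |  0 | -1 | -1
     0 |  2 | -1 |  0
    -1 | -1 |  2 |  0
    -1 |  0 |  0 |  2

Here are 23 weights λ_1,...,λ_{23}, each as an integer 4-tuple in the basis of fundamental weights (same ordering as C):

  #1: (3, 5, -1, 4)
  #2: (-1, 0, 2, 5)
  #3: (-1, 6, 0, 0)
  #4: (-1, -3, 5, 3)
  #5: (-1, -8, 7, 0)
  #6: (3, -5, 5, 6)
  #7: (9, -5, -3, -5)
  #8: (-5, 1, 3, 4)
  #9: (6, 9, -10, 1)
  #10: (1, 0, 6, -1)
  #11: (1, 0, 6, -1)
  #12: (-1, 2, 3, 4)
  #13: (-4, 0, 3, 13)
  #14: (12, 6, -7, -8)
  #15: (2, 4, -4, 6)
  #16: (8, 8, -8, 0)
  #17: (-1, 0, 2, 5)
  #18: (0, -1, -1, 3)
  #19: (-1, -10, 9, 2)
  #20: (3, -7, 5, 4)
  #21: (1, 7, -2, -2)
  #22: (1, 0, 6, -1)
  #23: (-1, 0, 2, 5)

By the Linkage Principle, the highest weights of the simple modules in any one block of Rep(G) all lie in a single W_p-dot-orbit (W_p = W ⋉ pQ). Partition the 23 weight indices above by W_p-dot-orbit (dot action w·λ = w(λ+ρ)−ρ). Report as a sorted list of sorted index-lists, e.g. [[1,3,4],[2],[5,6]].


Dynkin diagram of C (from the 6 off-diagonal −1 entries): A_4.

Alcove-folded reps (p=11, 23 weights, presented ϖ-order):

    [1] (4, 2, 0, 1)
    [2] (0, 1, 3, 6)
    [3] (0, 7, 1, 1)
    [4] (0, 2, 4, 4)
    [5] (0, 7, 1, 1)
    [6] (4, 2, 0, 1)
    [7] (0, 2, 4, 4)
    [8] (4, 2, 0, 1)
    [9] (2, 1, 7, 0)
    [10] (2, 1, 7, 0)
    [11] (2, 1, 7, 0)
    [12] (0, 2, 4, 4)
    [13] (0, 1, 3, 6)
    [14] (0, 2, 4, 4)
    [15] (0, 1, 3, 6)
    [16] (2, 1, 7, 0)
    [17] (0, 1, 3, 6)
    [18] (1, 0, 0, 4)
    [19] (0, 7, 1, 1)
    [20] (4, 2, 0, 1)
    [21] (0, 7, 1, 1)
    [22] (2, 1, 7, 0)
    [23] (0, 1, 3, 6)

Partition of {1..23} into 6 W_11-dot-orbits:

[[1, 6, 8, 20], [2, 13, 15, 17, 23], [3, 5, 19, 21], [4, 7, 12, 14], [9, 10, 11, 16, 22], [18]]


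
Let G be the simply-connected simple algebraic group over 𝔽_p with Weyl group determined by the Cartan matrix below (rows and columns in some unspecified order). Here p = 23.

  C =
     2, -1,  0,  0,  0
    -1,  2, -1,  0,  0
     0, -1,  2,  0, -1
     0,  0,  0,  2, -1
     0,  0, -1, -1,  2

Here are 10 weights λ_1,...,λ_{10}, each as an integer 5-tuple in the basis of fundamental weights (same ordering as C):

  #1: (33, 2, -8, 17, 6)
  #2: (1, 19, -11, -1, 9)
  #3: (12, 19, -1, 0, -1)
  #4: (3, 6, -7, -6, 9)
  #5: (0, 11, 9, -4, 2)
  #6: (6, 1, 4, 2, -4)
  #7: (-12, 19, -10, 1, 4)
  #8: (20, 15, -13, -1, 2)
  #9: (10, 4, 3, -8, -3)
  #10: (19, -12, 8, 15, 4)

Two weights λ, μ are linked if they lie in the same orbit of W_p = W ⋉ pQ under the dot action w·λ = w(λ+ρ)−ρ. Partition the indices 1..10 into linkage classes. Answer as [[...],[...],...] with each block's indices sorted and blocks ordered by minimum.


Root system A_5: the 5×5 matrix C matches after relabeling.

Alcove-folded reps (p=23, 10 weights, presented ϖ-order):

  λ_1+ρ ↦ (7, 2, 2, 0, 3) · λ_2+ρ ↦ (2, 10, 10, 0, 0) · λ_3+ρ ↦ (2, 10, 10, 0, 0) · λ_4+ρ ↦ (4, 1, 5, 4, 1) · λ_5+ρ ↦ (2, 10, 10, 0, 0) · λ_6+ρ ↦ (7, 2, 2, 0, 3) · λ_7+ρ ↦ (11, 0, 5, 2, 2) · λ_8+ρ ↦ (7, 2, 2, 0, 3) · λ_9+ρ ↦ (11, 0, 5, 2, 2) · λ_10+ρ ↦ (7, 2, 2, 0, 3)

4 distinct reps among the 10 weights ⇒ 4 W_23-linkage classes:

[[1, 6, 8, 10], [2, 3, 5], [4], [7, 9]]


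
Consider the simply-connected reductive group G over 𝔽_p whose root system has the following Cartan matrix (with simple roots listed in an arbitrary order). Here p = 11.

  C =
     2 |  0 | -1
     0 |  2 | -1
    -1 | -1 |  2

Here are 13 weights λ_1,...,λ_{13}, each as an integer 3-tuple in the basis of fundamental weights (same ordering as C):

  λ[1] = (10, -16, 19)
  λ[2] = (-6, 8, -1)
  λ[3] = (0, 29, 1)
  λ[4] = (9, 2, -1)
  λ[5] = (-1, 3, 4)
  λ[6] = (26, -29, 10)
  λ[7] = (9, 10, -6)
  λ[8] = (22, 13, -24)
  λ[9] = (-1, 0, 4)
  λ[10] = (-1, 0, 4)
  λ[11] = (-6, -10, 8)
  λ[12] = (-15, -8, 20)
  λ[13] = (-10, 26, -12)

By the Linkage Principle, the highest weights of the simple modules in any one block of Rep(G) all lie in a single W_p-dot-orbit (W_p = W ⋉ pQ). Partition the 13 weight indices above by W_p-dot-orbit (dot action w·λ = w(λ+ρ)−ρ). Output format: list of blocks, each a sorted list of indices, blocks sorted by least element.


Cartan matrix: type A_3 (|W|=24); un-permuting the 3 rows.

Folding the 13 weights λ_j+ρ into Ā_11 (reps in the given 3-coord order):

  1: (0, 4, 5);  2: (0, 4, 5);  3: (8, 1, 0);  4: (8, 1, 0);  5: (0, 4, 5);  6: (0, 1, 5);  7: (0, 1, 5);  8: (8, 1, 0);  9: (0, 1, 5);  10: (0, 1, 5);  11: (0, 4, 5);  12: (1, 0, 3);  13: (0, 4, 5)

4 distinct reps among the 13 weights ⇒ 4 W_11-linkage classes:

[[1, 2, 5, 11, 13], [3, 4, 8], [6, 7, 9, 10], [12]]


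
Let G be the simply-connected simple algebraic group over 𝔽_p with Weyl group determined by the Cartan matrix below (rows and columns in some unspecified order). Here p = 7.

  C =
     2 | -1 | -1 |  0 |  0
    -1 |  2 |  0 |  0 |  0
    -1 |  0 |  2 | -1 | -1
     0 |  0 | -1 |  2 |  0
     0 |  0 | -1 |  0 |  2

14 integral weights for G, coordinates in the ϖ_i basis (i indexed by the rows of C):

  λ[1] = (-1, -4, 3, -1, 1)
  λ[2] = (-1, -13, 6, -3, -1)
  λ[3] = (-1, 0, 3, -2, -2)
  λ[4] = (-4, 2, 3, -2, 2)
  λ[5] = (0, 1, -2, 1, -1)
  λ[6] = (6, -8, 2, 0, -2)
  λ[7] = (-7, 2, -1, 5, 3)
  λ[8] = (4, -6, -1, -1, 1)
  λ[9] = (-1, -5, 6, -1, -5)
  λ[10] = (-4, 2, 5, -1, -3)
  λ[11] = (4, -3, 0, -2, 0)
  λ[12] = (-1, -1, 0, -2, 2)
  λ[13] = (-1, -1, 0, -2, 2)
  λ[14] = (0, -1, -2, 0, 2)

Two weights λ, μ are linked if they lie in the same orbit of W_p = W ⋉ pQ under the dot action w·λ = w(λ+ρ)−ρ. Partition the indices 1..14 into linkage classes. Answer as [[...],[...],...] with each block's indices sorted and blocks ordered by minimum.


Root system D_5: the 5×5 matrix C matches after relabeling.

Folding the 14 weights λ_j+ρ into Ā_7 (reps in the given 5-coord order):

  1: (0, 0, 1, 0, 2);  2: (0, 5, 0, 0, 2);  3: (0, 1, 2, 1, 1);  4: (0, 0, 0, 1, 3);  5: (0, 2, 0, 1, 1);  6: (0, 1, 2, 1, 1);  7: (0, 0, 1, 0, 2);  8: (0, 5, 0, 0, 2);  9: (0, 0, 0, 1, 3);  10: (0, 0, 1, 0, 2);  11: (0, 2, 0, 1, 1);  12: (0, 0, 0, 1, 3);  13: (0, 0, 0, 1, 3);  14: (0, 0, 1, 0, 2)

The 14 indices split into 5 linkage classes (same alcove rep ⇔ same W_7-dot-orbit):

[[1, 7, 10, 14], [2, 8], [3, 6], [4, 9, 12, 13], [5, 11]]


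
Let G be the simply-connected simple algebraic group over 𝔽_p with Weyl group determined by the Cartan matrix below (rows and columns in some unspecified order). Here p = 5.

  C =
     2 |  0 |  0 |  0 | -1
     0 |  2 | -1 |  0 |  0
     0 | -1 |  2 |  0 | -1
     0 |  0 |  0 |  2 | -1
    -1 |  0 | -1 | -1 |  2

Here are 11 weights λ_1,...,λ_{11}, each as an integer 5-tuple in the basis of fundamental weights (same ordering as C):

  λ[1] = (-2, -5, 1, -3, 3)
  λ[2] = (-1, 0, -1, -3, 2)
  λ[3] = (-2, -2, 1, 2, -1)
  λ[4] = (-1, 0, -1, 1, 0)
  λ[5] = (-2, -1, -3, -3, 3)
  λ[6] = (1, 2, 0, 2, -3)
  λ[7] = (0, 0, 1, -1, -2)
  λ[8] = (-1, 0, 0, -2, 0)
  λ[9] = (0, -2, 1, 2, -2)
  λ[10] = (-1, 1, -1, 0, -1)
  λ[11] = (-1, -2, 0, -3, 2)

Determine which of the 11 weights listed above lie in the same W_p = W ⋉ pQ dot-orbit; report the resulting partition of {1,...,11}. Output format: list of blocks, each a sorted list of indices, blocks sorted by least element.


D_5 Cartan matrix, 5 simple roots permuted; ρ=(1,1,1,1,1).

λ_j+ρ reflected into Ā_5 (⟨·,θ^∨⟩≤5); 5-tuples as given:

  [1] (0, 1, 1, 1, 0);  [2] (0, 1, 0, 2, 1);  [3] (0, 1, 0, 2, 1);  [4] (0, 1, 0, 2, 1);  [5] (0, 1, 1, 1, 0);  [6] (0, 1, 1, 1, 0);  [7] (0, 1, 1, 1, 0);  [8] (0, 1, 1, 1, 0);  [9] (0, 1, 0, 2, 1);  [10] (0, 2, 0, 1, 0);  [11] (0, 1, 0, 2, 1)

The 11 indices split into 3 linkage classes (same alcove rep ⇔ same W_5-dot-orbit):

[[1, 5, 6, 7, 8], [2, 3, 4, 9, 11], [10]]


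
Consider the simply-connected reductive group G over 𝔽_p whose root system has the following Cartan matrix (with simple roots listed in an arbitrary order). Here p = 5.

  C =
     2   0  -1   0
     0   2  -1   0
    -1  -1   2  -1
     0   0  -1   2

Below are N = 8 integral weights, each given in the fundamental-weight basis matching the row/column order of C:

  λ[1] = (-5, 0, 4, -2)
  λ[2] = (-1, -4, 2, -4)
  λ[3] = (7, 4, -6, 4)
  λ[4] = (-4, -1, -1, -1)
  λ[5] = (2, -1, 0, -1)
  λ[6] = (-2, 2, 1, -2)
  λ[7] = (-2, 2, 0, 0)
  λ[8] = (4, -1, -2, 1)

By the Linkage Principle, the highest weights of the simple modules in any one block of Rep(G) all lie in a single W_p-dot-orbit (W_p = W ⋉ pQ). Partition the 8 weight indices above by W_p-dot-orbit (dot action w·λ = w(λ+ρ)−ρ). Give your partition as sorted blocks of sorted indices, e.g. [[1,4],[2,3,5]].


Root system D_4: the 4×4 matrix C matches after relabeling.

Alcove-folded reps (p=5, 8 weights, presented ϖ-order):

    λ_1 → (3, 0, 1, 0)
    λ_2 → (3, 0, 0, 0)
    λ_3 → (3, 0, 0, 0)
    λ_4 → (3, 0, 0, 0)
    λ_5 → (3, 0, 1, 0)
    λ_6 → (1, 3, 0, 1)
    λ_7 → (1, 3, 0, 1)
    λ_8 → (3, 0, 1, 0)

Grouping the 8 weights by Ā_5-representative: 3 linkage classes.

[[1, 5, 8], [2, 3, 4], [6, 7]]


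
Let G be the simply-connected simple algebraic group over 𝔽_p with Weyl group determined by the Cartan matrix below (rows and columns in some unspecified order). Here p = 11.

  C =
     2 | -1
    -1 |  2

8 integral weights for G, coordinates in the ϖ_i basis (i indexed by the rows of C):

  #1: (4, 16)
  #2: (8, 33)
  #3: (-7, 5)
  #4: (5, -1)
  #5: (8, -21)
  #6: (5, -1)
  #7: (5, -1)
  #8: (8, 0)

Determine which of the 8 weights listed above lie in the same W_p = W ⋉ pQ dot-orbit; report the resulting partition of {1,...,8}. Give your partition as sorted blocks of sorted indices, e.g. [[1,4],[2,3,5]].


Type A_2, rank 2, |W|=6; reorder rows/cols to standard.

λ_j+ρ reflected into Ā_11 (⟨·,θ^∨⟩≤11); 2-tuples as given:

  λ_1 → (6, 0)
  λ_2 → (9, 1)
  λ_3 → (6, 0)
  λ_4 → (6, 0)
  λ_5 → (2, 0)
  λ_6 → (6, 0)
  λ_7 → (6, 0)
  λ_8 → (9, 1)

Grouping the 8 weights by Ā_11-representative: 3 linkage classes.

[[1, 3, 4, 6, 7], [2, 8], [5]]


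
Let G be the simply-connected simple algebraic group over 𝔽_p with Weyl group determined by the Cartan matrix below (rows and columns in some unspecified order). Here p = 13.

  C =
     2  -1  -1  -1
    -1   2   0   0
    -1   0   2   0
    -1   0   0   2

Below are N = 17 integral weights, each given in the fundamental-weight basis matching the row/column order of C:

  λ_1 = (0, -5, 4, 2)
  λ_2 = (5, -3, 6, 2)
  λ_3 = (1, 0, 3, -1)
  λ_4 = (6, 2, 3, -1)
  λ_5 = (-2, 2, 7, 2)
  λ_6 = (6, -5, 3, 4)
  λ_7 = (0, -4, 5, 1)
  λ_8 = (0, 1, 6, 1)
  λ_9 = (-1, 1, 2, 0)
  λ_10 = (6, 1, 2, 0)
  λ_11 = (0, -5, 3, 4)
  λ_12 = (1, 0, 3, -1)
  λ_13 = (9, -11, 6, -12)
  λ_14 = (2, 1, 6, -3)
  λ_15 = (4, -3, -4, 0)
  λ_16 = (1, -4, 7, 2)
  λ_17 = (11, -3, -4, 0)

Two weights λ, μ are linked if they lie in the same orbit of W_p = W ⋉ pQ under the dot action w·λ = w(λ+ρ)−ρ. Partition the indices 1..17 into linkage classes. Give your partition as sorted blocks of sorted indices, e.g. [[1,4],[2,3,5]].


Cartan matrix: type D_4 (|W|=192); un-permuting the 4 rows.

W_13-reps of the 17 weights in Ā_13 (same 4-coord order as C):

  [1] (3, 1, 2, 0);  [2] (2, 1, 4, 0);  [3] (2, 1, 4, 0);  [4] (0, 2, 3, 1);  [5] (1, 2, 7, 2);  [6] (3, 1, 1, 2);  [7] (2, 1, 4, 0);  [8] (1, 2, 7, 2);  [9] (0, 2, 3, 1);  [10] (0, 2, 3, 1);  [11] (3, 1, 1, 2);  [12] (2, 1, 4, 0);  [13] (2, 1, 4, 0);  [14] (1, 2, 7, 2);  [15] (0, 2, 3, 1);  [16] (1, 2, 7, 2);  [17] (0, 2, 3, 1)

Grouping the 17 weights by Ā_13-representative: 5 linkage classes.

[[1], [2, 3, 7, 12, 13], [4, 9, 10, 15, 17], [5, 8, 14, 16], [6, 11]]


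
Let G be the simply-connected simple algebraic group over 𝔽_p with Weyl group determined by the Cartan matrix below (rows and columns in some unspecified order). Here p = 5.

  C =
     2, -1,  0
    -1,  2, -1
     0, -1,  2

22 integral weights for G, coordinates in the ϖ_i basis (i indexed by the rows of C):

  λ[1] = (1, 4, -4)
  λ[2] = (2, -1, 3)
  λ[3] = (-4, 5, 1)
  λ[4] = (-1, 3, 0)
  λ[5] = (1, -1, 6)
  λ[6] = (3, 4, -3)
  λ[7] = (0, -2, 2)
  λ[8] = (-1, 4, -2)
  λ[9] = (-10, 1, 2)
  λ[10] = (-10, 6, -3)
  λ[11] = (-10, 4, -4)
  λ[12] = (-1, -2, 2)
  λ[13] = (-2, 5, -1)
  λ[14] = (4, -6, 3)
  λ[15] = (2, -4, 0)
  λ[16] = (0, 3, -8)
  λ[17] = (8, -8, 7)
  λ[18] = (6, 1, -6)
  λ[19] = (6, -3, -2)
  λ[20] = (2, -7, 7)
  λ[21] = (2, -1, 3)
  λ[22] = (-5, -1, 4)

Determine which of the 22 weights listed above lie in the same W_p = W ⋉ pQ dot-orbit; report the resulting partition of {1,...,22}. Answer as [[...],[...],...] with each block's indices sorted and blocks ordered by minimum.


C ↔ A_3 under row/col permutation; |W(A_3)| = 24.

Alcove-folded reps (p=5, 22 weights, presented ϖ-order):

  λ_1 → (0, 2, 1)
  λ_2 → (1, 0, 2)
  λ_3 → (0, 2, 1)
  λ_4 → (0, 4, 1)
  λ_5 → (0, 2, 1)
  λ_6 → (0, 1, 2)
  λ_7 → (0, 1, 2)
  λ_8 → (0, 4, 1)
  λ_9 → (2, 1, 0)
  λ_10 → (1, 0, 2)
  λ_11 → (2, 1, 0)
  λ_12 → (1, 0, 2)
  λ_13 → (0, 4, 1)
  λ_14 → (0, 4, 1)
  λ_15 → (0, 1, 2)
  λ_16 → (0, 1, 2)
  λ_17 → (1, 0, 2)
  λ_18 → (0, 1, 2)
  λ_19 → (2, 1, 0)
  λ_20 → (0, 2, 1)
  λ_21 → (1, 0, 2)
  λ_22 → (0, 4, 1)

Grouping the 22 weights by Ā_5-representative: 5 linkage classes.

[[1, 3, 5, 20], [2, 10, 12, 17, 21], [4, 8, 13, 14, 22], [6, 7, 15, 16, 18], [9, 11, 19]]


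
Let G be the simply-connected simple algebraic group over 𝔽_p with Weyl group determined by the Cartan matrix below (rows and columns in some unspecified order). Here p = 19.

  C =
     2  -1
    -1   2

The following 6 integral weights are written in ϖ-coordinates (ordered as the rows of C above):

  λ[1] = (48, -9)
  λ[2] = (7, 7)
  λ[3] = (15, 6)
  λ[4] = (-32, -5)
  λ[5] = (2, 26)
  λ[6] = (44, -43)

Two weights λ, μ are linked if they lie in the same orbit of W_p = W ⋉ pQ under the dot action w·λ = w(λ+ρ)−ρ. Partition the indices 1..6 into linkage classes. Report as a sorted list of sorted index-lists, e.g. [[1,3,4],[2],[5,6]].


Root system A_2: the 2×2 matrix C matches after relabeling.

W_19-reps of the 6 weights in Ā_19 (same 2-coord order as C):

    [1] (8, 8)
    [2] (8, 8)
    [3] (12, 3)
    [4] (12, 3)
    [5] (8, 8)
    [6] (12, 3)

Linkage partition of the 6 weights (2 classes, p=19):

[[1, 2, 5], [3, 4, 6]]


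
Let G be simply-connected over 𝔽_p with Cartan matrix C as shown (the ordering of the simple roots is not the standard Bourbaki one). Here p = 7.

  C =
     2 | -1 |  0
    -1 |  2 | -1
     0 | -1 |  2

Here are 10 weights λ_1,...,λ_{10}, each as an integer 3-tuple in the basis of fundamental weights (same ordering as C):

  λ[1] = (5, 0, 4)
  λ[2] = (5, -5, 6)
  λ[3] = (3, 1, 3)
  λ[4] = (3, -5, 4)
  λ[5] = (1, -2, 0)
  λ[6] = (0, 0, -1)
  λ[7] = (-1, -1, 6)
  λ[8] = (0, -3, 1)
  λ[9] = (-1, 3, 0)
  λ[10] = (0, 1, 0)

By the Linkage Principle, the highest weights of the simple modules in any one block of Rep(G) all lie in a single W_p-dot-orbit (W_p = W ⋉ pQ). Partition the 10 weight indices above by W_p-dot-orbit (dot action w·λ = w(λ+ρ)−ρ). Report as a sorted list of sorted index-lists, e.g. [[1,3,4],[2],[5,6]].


Type A_3, rank 3, |W|=24; reorder rows/cols to standard.

Folding the 10 weights λ_j+ρ into Ā_7 (reps in the given 3-coord order):

    λ_1+ρ ↦ (1, 1, 0)
    λ_2+ρ ↦ (0, 4, 1)
    λ_3+ρ ↦ (1, 2, 1)
    λ_4+ρ ↦ (0, 4, 1)
    λ_5+ρ ↦ (1, 1, 0)
    λ_6+ρ ↦ (1, 1, 0)
    λ_7+ρ ↦ (0, 0, 7)
    λ_8+ρ ↦ (1, 1, 0)
    λ_9+ρ ↦ (0, 4, 1)
    λ_10+ρ ↦ (1, 2, 1)

Partition of {1..10} into 4 W_7-dot-orbits:

[[1, 5, 6, 8], [2, 4, 9], [3, 10], [7]]


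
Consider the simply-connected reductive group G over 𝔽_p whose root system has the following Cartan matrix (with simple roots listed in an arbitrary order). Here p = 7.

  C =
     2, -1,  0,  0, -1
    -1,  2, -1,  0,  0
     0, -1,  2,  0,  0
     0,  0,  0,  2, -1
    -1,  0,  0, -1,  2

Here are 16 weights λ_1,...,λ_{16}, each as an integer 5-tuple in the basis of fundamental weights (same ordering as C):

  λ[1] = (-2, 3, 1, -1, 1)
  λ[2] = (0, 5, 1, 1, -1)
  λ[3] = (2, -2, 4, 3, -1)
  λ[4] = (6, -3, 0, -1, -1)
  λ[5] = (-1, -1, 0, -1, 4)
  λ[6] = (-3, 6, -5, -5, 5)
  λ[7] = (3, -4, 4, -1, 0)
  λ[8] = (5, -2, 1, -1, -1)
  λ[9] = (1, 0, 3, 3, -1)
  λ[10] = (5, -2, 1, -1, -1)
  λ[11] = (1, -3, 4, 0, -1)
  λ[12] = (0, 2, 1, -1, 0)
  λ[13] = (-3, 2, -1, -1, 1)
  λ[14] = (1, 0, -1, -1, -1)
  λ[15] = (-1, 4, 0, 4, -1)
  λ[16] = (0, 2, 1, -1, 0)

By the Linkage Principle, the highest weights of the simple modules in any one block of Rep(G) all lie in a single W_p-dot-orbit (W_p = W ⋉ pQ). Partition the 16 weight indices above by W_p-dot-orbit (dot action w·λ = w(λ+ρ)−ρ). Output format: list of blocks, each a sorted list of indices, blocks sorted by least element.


Root system A_5: the 5×5 matrix C matches after relabeling.

λ_j+ρ reflected into Ā_7 (⟨·,θ^∨⟩≤7); 5-tuples as given:

    [1] (1, 3, 2, 0, 1)
    [2] (1, 3, 2, 0, 1)
    [3] (2, 1, 0, 0, 0)
    [4] (5, 1, 1, 0, 0)
    [5] (0, 0, 1, 0, 5)
    [6] (2, 1, 0, 0, 0)
    [7] (1, 3, 2, 0, 1)
    [8] (5, 1, 1, 0, 0)
    [9] (2, 1, 0, 0, 0)
    [10] (5, 1, 1, 0, 0)
    [11] (0, 2, 3, 1, 0)
    [12] (1, 3, 2, 0, 1)
    [13] (2, 1, 0, 0, 0)
    [14] (2, 1, 0, 0, 0)
    [15] (0, 2, 3, 1, 0)
    [16] (1, 3, 2, 0, 1)

Partition of {1..16} into 5 W_7-dot-orbits:

[[1, 2, 7, 12, 16], [3, 6, 9, 13, 14], [4, 8, 10], [5], [11, 15]]


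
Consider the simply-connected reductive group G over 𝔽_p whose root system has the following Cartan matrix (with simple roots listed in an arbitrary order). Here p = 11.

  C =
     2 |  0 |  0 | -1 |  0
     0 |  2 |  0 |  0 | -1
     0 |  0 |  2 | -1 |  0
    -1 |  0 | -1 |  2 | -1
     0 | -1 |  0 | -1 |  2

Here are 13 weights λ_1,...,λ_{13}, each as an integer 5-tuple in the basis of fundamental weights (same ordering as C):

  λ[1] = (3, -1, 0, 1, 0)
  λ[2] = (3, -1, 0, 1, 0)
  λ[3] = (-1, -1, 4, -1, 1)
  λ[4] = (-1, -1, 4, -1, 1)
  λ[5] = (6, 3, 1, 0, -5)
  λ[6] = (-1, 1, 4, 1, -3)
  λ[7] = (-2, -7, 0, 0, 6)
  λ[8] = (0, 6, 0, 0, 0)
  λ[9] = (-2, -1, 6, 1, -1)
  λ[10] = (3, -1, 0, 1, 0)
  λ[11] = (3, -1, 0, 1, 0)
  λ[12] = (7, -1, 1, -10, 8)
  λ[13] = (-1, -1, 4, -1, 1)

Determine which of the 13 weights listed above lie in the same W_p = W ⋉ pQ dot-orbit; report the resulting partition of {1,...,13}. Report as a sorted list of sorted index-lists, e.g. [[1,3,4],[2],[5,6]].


Root system D_5: the 5×5 matrix C matches after relabeling.

Alcove-folded reps (p=11, 13 weights, presented ϖ-order):

  λ_1 → (4, 0, 1, 2, 1)
  λ_2 → (4, 0, 1, 2, 1)
  λ_3 → (0, 0, 5, 0, 2)
  λ_4 → (0, 0, 5, 0, 2)
  λ_5 → (4, 0, 1, 2, 1)
  λ_6 → (0, 0, 5, 0, 2)
  λ_7 → (1, 6, 1, 0, 1)
  λ_8 → (1, 6, 1, 0, 1)
  λ_9 → (1, 0, 7, 1, 0)
  λ_10 → (4, 0, 1, 2, 1)
  λ_11 → (4, 0, 1, 2, 1)
  λ_12 → (1, 0, 7, 1, 0)
  λ_13 → (0, 0, 5, 0, 2)

Partition of {1..13} into 4 W_11-dot-orbits:

[[1, 2, 5, 10, 11], [3, 4, 6, 13], [7, 8], [9, 12]]


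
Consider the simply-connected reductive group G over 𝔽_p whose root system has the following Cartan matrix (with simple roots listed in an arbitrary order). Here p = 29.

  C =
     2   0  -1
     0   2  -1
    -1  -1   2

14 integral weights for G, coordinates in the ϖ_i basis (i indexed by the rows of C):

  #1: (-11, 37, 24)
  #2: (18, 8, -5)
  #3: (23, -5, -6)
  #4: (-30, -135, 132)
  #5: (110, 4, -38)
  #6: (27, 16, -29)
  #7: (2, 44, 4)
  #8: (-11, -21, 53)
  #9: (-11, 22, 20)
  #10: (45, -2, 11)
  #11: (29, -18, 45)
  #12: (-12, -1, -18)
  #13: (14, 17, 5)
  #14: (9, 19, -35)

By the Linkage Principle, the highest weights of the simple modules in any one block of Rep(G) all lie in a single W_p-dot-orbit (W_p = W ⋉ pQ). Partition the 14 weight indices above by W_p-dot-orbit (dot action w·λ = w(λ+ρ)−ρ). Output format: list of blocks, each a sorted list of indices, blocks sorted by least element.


Type A_3, rank 3, |W|=24; reorder rows/cols to standard.

Ā_29 reps of the 14 weights (A_3, coords as presented):

  λ_1+ρ ↦ (15, 5, 4);  λ_2+ρ ↦ (15, 5, 4);  λ_3+ρ ↦ (15, 5, 4);  λ_4+ρ ↦ (0, 11, 17);  λ_5+ρ ↦ (5, 5, 16);  λ_6+ρ ↦ (0, 11, 17);  λ_7+ρ ↦ (5, 5, 16);  λ_8+ρ ↦ (15, 5, 4);  λ_9+ρ ↦ (5, 8, 6);  λ_10+ρ ↦ (0, 11, 17);  λ_11+ρ ↦ (0, 11, 17);  λ_12+ρ ↦ (0, 11, 17);  λ_13+ρ ↦ (5, 8, 6);  λ_14+ρ ↦ (15, 5, 4)

Linkage partition of the 14 weights (4 classes, p=29):

[[1, 2, 3, 8, 14], [4, 6, 10, 11, 12], [5, 7], [9, 13]]


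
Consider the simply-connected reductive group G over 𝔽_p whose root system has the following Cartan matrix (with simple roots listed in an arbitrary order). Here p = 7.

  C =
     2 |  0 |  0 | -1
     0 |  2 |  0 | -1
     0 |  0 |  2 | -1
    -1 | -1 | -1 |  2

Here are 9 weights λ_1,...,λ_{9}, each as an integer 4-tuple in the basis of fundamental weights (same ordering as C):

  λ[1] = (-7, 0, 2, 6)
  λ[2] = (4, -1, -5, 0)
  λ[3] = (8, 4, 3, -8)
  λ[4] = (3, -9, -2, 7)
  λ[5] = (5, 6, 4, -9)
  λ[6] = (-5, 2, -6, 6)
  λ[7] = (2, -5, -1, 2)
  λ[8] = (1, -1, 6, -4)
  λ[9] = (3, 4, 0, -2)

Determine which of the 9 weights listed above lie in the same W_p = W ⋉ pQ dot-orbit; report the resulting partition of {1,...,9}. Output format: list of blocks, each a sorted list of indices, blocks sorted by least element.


Dynkin diagram of C (from the 6 off-diagonal −1 entries): D_4.

Alcove-folded reps (p=7, 9 weights, presented ϖ-order):

    1: (2, 3, 1, 0)
    2: (2, 3, 1, 0)
    3: (0, 0, 1, 2)
    4: (0, 2, 3, 1)
    5: (1, 0, 2, 1)
    6: (1, 0, 2, 1)
    7: (2, 3, 1, 0)
    8: (0, 2, 3, 1)
    9: (2, 3, 1, 0)

Partition of {1..9} into 4 W_7-dot-orbits:

[[1, 2, 7, 9], [3], [4, 8], [5, 6]]


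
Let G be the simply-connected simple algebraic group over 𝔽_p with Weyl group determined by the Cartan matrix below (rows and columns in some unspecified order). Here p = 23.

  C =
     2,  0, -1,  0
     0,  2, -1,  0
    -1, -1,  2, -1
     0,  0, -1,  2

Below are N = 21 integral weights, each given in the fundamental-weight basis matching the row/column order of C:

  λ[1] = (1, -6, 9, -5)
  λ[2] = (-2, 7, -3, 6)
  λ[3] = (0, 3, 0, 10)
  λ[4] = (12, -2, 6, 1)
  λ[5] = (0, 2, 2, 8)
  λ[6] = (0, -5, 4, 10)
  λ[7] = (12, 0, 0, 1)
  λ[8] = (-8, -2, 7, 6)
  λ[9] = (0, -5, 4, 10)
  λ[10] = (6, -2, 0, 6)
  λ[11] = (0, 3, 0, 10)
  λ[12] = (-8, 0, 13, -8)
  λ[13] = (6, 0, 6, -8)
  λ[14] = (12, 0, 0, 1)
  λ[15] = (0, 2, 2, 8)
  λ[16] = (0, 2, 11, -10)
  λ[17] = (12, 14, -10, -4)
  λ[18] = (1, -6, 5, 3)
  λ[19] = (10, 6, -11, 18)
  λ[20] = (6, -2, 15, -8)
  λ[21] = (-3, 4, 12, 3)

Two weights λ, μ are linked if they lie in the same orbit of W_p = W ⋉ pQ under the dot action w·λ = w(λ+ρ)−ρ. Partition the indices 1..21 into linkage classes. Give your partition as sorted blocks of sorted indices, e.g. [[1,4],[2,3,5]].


D_4 Cartan matrix, 4 simple roots permuted; ρ=(1,1,1,1).

λ_j+ρ reflected into Ā_23 (⟨·,θ^∨⟩≤23); 4-tuples as given:

  λ_1 → (2, 5, 1, 4) · λ_2 → (2, 5, 1, 4) · λ_3 → (1, 4, 1, 11) · λ_4 → (13, 1, 1, 2) · λ_5 → (1, 3, 3, 9) · λ_6 → (1, 4, 1, 11) · λ_7 → (13, 1, 1, 2) · λ_8 → (7, 1, 0, 7) · λ_9 → (1, 4, 1, 11) · λ_10 → (7, 1, 0, 7) · λ_11 → (1, 4, 1, 11) · λ_12 → (7, 1, 0, 7) · λ_13 → (7, 1, 0, 7) · λ_14 → (13, 1, 1, 2) · λ_15 → (1, 3, 3, 9) · λ_16 → (1, 3, 3, 9) · λ_17 → (1, 3, 3, 9) · λ_18 → (2, 5, 1, 4) · λ_19 → (1, 3, 3, 9) · λ_20 → (7, 1, 0, 7) · λ_21 → (2, 5, 1, 4)

Partition of {1..21} into 5 W_23-dot-orbits:

[[1, 2, 18, 21], [3, 6, 9, 11], [4, 7, 14], [5, 15, 16, 17, 19], [8, 10, 12, 13, 20]]
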